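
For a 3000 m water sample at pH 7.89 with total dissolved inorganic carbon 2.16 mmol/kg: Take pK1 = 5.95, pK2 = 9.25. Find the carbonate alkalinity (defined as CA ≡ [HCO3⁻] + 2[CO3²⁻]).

CA = 2.23 mmol/kg

CA = [HCO3⁻] + 2[CO3²⁻] = (α₁ + 2α₂)·DIC
At pH 7.89: [H⁺]/K1 = 10^-1.94 = 0.011482, K2/[H⁺] = 10^-1.36 = 0.043652
α₁ = 1/(1 + 0.011482 + 0.043652) = 1/1.0551 = 0.9477; α₂ = α₁·K2/[H⁺] = 0.04137
α₁ + 2α₂ = 1.0305
CA = 1.0305 × 2.16 = 2.23 mmol/kg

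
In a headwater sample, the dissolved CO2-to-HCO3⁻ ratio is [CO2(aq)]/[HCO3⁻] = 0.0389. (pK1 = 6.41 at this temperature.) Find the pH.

From K1 = [H⁺][HCO3⁻]/[CO2(aq)]:  pH = pK1 − log₁₀([CO2(aq)]/[HCO3⁻])
log₁₀(0.0389) = -1.410
pH = 6.41 − (-1.410) = 7.82

pH = 7.82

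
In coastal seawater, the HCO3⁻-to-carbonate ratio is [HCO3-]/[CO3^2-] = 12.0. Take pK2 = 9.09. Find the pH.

From K2 = [H⁺][CO3^2-]/[HCO3-]:  pH = pK2 − log₁₀([HCO3-]/[CO3^2-])
log₁₀(12.0) = +1.079
pH = 9.09 − (+1.079) = 8.01

pH = 8.01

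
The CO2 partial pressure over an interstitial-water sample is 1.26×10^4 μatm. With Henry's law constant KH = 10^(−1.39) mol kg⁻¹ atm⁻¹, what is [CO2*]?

[CO2*] = 513 μmol/kg

KH = 10^(−1.39) = 4.074×10^-2 mol kg⁻¹ atm⁻¹
[CO2*] = KH · pCO2 = 4.074×10^-2 × 1.26×10^4×10^-6 atm = 5.13×10^-4 mol/kg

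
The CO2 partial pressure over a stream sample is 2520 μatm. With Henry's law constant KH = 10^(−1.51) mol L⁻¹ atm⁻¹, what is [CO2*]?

[CO2*] = 77.9 μmol/L

KH = 10^(−1.51) = 3.090×10^-2 mol L⁻¹ atm⁻¹
[CO2*] = KH · pCO2 = 3.090×10^-2 × 2520×10^-6 atm = 7.79×10^-5 mol/L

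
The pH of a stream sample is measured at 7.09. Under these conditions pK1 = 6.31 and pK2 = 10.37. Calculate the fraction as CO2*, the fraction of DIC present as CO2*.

α₀ = 0.142

α₀ = 1 / (1 + K1/[H⁺] + K1K2/[H⁺]²) = 1 / (1 + 10^+0.78 + 10^-2.50)
   = 1 / (1 + 6.0256 + 0.0031623) = 1/7.0288 = 0.1423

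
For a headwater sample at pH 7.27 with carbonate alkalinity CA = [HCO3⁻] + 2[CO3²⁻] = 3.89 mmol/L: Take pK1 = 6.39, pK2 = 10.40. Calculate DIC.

CA = [HCO3⁻] + 2[CO3²⁻] = (α₁ + 2α₂)·DIC
At pH 7.27: [H⁺]/K1 = 10^-0.88 = 0.13183, K2/[H⁺] = 10^-3.13 = 0.00074131
α₁ = 1/(1 + 0.13183 + 0.00074131) = 1/1.1326 = 0.8829; α₂ = α₁·K2/[H⁺] = 0.0006545
α₁ + 2α₂ = 0.8843
DIC = CA / (α₁ + 2α₂) = 3.89 / 0.8843 = 4.40 mmol/L

DIC = 4.40 mmol/L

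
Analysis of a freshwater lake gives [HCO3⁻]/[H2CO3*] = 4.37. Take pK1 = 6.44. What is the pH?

From K1 = [H⁺][HCO3⁻]/[H2CO3*]:  pH = pK1 + log₁₀([HCO3⁻]/[H2CO3*])
log₁₀(4.37) = +0.640
pH = 6.44 + (+0.640) = 7.08

pH = 7.08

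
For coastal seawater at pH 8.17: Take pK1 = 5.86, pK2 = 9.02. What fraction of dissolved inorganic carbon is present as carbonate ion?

α₂ = 1 / (1 + [H⁺]/K2 + [H⁺]²/(K1K2)) = 1 / (1 + 10^+0.85 + 10^-1.46)
   = 1 / (1 + 7.0795 + 0.034674) = 1/8.1141 = 0.1232

α₂ = 0.123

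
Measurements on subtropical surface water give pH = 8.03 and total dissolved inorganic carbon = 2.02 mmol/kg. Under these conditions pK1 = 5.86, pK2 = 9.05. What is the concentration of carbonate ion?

α₂ = 1 / (1 + [H⁺]/K2 + [H⁺]²/(K1K2)) = 1 / (1 + 10^+1.02 + 10^-1.15)
   = 1 / (1 + 10.471 + 0.070795) = 1/11.542 = 0.08664
[CO3²⁻] = α₂ × DIC = 0.08664 × 2.02 = 0.175 mmol/kg

[CO3²⁻] = 0.175 mmol/kg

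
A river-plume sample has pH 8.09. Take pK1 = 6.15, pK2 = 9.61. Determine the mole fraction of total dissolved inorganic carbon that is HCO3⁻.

α₁ = 0.960

α₁ = 1 / (1 + [H⁺]/K1 + K2/[H⁺]) = 1 / (1 + 10^-1.94 + 10^-1.52)
   = 1 / (1 + 0.011482 + 0.030200) = 1/1.0417 = 0.9600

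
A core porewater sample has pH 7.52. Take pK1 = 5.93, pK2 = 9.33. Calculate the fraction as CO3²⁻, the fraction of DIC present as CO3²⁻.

α₂ = 1 / (1 + [H⁺]/K2 + [H⁺]²/(K1K2)) = 1 / (1 + 10^+1.81 + 10^+0.22)
   = 1 / (1 + 64.565 + 1.6596) = 1/67.225 = 0.01488

α₂ = 0.0149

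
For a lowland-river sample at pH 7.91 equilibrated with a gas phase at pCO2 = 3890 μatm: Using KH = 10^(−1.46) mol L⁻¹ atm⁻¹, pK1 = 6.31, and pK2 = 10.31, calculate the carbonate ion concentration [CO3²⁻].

[CO2*] = KH · pCO2 = 10^(−1.46) × 3890×10^-6 = 1.349×10^-4 mol/L
α₀ = 1/(1 + K1/[H⁺] + K1K2/[H⁺]²) = 1/(1 + 10^+1.60 + 10^-0.80) = 0.02441
DIC = [CO2*]/α₀ = 1.349×10^-4 / 0.02441 = 5.526 mmol/L
[CO3²⁻] = α₂·DIC; α₂ = 0.003868, so [CO3²⁻] = 0.003868 × 5.526 = 0.0214 mmol/L

[CO3²⁻] = 0.0214 mmol/L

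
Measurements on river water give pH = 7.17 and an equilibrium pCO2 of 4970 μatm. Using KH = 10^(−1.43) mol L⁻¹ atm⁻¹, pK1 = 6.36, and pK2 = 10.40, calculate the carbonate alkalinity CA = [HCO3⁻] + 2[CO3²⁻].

[CO2*] = KH · pCO2 = 10^(−1.43) × 4970×10^-6 = 1.847×10^-4 mol/L
α₀ = 1/(1 + K1/[H⁺] + K1K2/[H⁺]²) = 1/(1 + 10^+0.81 + 10^-2.42) = 0.1340
DIC = [CO2*]/α₀ = 1.847×10^-4 / 0.1340 = 1.378 mmol/L
CA = (α₁ + 2α₂)·DIC = (0.8654 + 2×0.0005096) × 1.378 = 1.19 mmol/L

CA = 1.19 mmol/L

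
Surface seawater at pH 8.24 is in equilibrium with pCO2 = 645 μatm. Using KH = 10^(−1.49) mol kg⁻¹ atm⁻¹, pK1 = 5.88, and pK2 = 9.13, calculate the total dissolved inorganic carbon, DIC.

DIC = 5.42 mmol/kg

[CO2*] = KH · pCO2 = 10^(−1.49) × 645×10^-6 = 2.087×10^-5 mol/kg
α₀ = 1/(1 + K1/[H⁺] + K1K2/[H⁺]²) = 1/(1 + 10^+2.36 + 10^+1.47) = 0.003852
DIC = [CO2*]/α₀ = 2.087×10^-5 / 0.003852 = 5.42 mmol/kg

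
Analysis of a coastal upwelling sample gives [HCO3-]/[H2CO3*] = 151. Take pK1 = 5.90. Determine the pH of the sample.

From K1 = [H⁺][HCO3-]/[H2CO3*]:  pH = pK1 + log₁₀([HCO3-]/[H2CO3*])
log₁₀(151) = +2.179
pH = 5.90 + (+2.179) = 8.08

pH = 8.08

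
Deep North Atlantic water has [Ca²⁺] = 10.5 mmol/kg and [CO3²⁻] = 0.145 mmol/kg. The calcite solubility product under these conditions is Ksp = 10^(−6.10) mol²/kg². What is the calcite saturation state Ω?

Ksp = 10^(−6.10) = 7.943×10^-7
Ω = [Ca²⁺][CO3²⁻]/Ksp = (10.5×10^-3)(0.145×10^-3) / 7.943×10^-7 = 1.92

Ω = 1.92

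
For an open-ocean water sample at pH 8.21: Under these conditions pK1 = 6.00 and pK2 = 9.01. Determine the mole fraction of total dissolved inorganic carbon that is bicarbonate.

α₁ = 0.859

α₁ = 1 / (1 + [H⁺]/K1 + K2/[H⁺]) = 1 / (1 + 10^-2.21 + 10^-0.80)
   = 1 / (1 + 0.0061660 + 0.15849) = 1/1.1647 = 0.8586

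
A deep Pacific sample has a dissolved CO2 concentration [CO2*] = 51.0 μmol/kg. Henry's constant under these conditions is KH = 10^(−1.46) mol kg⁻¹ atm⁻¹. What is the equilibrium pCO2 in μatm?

pCO2 = 1470 μatm

KH = 10^(−1.46) = 3.467×10^-2 mol kg⁻¹ atm⁻¹
pCO2 = [CO2*]/KH = 51.0×10^-6 / 3.467×10^-2 = 1.47×10^-3 atm = 1470 μatm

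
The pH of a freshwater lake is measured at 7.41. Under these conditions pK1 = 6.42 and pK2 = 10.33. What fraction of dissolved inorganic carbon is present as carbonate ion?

α₂ = 0.00109

α₂ = 1 / (1 + [H⁺]/K2 + [H⁺]²/(K1K2)) = 1 / (1 + 10^+2.92 + 10^+1.93)
   = 1 / (1 + 831.76 + 85.114) = 1/917.88 = 0.001089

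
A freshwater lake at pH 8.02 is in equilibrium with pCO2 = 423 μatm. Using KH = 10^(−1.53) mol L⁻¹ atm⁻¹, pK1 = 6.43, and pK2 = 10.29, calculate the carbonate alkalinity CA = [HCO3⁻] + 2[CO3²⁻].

CA = 0.491 mmol/L

[CO2*] = KH · pCO2 = 10^(−1.53) × 423×10^-6 = 1.248×10^-5 mol/L
α₀ = 1/(1 + K1/[H⁺] + K1K2/[H⁺]²) = 1/(1 + 10^+1.59 + 10^-0.68) = 0.02493
DIC = [CO2*]/α₀ = 1.248×10^-5 / 0.02493 = 0.5008 mmol/L
CA = (α₁ + 2α₂)·DIC = (0.9699 + 2×0.005208) × 0.5008 = 0.491 mmol/L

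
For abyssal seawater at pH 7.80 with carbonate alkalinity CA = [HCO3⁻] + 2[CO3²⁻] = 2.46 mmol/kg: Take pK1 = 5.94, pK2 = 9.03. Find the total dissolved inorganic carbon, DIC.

DIC = 2.36 mmol/kg

CA = [HCO3⁻] + 2[CO3²⁻] = (α₁ + 2α₂)·DIC
At pH 7.80: [H⁺]/K1 = 10^-1.86 = 0.013804, K2/[H⁺] = 10^-1.23 = 0.058884
α₁ = 1/(1 + 0.013804 + 0.058884) = 1/1.0727 = 0.9322; α₂ = α₁·K2/[H⁺] = 0.05489
α₁ + 2α₂ = 1.0420
DIC = CA / (α₁ + 2α₂) = 2.46 / 1.0420 = 2.36 mmol/kg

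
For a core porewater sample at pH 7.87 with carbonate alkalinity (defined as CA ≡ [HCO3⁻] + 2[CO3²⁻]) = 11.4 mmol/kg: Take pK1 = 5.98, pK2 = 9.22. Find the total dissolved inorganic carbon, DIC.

DIC = 11.1 mmol/kg

CA = [HCO3⁻] + 2[CO3²⁻] = (α₁ + 2α₂)·DIC
At pH 7.87: [H⁺]/K1 = 10^-1.89 = 0.012882, K2/[H⁺] = 10^-1.35 = 0.044668
α₁ = 1/(1 + 0.012882 + 0.044668) = 1/1.0576 = 0.9456; α₂ = α₁·K2/[H⁺] = 0.04224
α₁ + 2α₂ = 1.0301
DIC = CA / (α₁ + 2α₂) = 11.4 / 1.0301 = 11.1 mmol/kg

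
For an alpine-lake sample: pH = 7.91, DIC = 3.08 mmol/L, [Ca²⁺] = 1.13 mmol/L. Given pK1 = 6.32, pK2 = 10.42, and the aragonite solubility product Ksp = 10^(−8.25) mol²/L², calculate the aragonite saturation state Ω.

α₂ = 1 / (1 + [H⁺]/K2 + [H⁺]²/(K1K2)) = 1 / (1 + 10^+2.51 + 10^+0.92)
   = 1 / (1 + 323.59 + 8.3176) = 1/332.91 = 0.003004
[CO3²⁻] = α₂ × DIC = 0.003004 × 3.08 = 0.009252 mmol/L = 9.252 μmol/L
Ksp = 10^(−8.25) = 5.623×10^-9
Ω = [Ca²⁺][CO3²⁻]/Ksp = (1.13×10^-3)(9.252×10^-6) / 5.623×10^-9 = 1.86

Ω = 1.86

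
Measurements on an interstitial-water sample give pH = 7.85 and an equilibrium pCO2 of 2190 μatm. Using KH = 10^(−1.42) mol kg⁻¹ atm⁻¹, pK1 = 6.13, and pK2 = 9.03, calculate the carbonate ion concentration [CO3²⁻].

[CO2*] = KH · pCO2 = 10^(−1.42) × 2190×10^-6 = 8.326×10^-5 mol/kg
α₀ = 1/(1 + K1/[H⁺] + K1K2/[H⁺]²) = 1/(1 + 10^+1.72 + 10^+0.54) = 0.01756
DIC = [CO2*]/α₀ = 8.326×10^-5 / 0.01756 = 4.742 mmol/kg
[CO3²⁻] = α₂·DIC; α₂ = 0.06089, so [CO3²⁻] = 0.06089 × 4.742 = 0.289 mmol/kg

[CO3²⁻] = 0.289 mmol/kg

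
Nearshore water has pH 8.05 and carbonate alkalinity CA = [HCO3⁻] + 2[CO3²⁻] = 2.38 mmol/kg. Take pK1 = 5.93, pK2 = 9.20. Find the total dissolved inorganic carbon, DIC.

DIC = 2.25 mmol/kg

CA = [HCO3⁻] + 2[CO3²⁻] = (α₁ + 2α₂)·DIC
At pH 8.05: [H⁺]/K1 = 10^-2.12 = 0.0075858, K2/[H⁺] = 10^-1.15 = 0.070795
α₁ = 1/(1 + 0.0075858 + 0.070795) = 1/1.0784 = 0.9273; α₂ = α₁·K2/[H⁺] = 0.06565
α₁ + 2α₂ = 1.0586
DIC = CA / (α₁ + 2α₂) = 2.38 / 1.0586 = 2.25 mmol/kg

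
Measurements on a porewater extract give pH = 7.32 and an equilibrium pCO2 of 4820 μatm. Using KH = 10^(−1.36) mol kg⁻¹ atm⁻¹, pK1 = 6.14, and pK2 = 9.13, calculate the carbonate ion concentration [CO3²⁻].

[CO3²⁻] = 0.0493 mmol/kg

[CO2*] = KH · pCO2 = 10^(−1.36) × 4820×10^-6 = 2.104×10^-4 mol/kg
α₀ = 1/(1 + K1/[H⁺] + K1K2/[H⁺]²) = 1/(1 + 10^+1.18 + 10^-0.63) = 0.06109
DIC = [CO2*]/α₀ = 2.104×10^-4 / 0.06109 = 3.444 mmol/kg
[CO3²⁻] = α₂·DIC; α₂ = 0.01432, so [CO3²⁻] = 0.01432 × 3.444 = 0.0493 mmol/kg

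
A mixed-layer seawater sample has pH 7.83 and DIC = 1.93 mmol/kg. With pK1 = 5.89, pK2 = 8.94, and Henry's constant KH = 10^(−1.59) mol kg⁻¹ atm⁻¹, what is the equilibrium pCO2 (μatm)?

pCO2 = 792 μatm

α₀ = 1 / (1 + K1/[H⁺] + K1K2/[H⁺]²) = 1 / (1 + 10^+1.94 + 10^+0.83)
   = 1 / (1 + 87.096 + 6.7608) = 1/94.857 = 0.01054
[CO2*] = α₀ × DIC = 0.01054 × 1.93 = 0.02035 mmol/kg
pCO2 = [CO2*]/KH = 2.035×10^-5 / 2.570×10^-2 = 792 μatm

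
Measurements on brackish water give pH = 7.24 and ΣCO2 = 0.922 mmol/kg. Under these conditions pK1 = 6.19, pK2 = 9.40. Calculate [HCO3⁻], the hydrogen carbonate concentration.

[HCO3⁻] = 0.841 mmol/kg

α₁ = 1 / (1 + [H⁺]/K1 + K2/[H⁺]) = 1 / (1 + 10^-1.05 + 10^-2.16)
   = 1 / (1 + 0.089125 + 0.0069183) = 1/1.0960 = 0.9124
[HCO3⁻] = α₁ × DIC = 0.9124 × 0.922 = 0.841 mmol/kg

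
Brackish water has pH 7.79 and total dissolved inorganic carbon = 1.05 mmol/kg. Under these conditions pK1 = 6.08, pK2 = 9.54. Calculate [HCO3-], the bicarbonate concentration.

[HCO3⁻] = 1.01 mmol/kg

α₁ = 1 / (1 + [H⁺]/K1 + K2/[H⁺]) = 1 / (1 + 10^-1.71 + 10^-1.75)
   = 1 / (1 + 0.019498 + 0.017783) = 1/1.0373 = 0.9641
[HCO3⁻] = α₁ × DIC = 0.9641 × 1.05 = 1.01 mmol/kg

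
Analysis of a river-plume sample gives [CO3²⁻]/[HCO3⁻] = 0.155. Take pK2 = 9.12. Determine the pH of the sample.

From K2 = [H⁺][CO3²⁻]/[HCO3⁻]:  pH = pK2 + log₁₀([CO3²⁻]/[HCO3⁻])
log₁₀(0.155) = -0.810
pH = 9.12 + (-0.810) = 8.31

pH = 8.31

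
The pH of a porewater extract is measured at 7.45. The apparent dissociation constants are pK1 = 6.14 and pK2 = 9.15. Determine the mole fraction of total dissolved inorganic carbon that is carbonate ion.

α₂ = 0.0187

α₂ = 1 / (1 + [H⁺]/K2 + [H⁺]²/(K1K2)) = 1 / (1 + 10^+1.70 + 10^+0.39)
   = 1 / (1 + 50.119 + 2.4547) = 1/53.573 = 0.01867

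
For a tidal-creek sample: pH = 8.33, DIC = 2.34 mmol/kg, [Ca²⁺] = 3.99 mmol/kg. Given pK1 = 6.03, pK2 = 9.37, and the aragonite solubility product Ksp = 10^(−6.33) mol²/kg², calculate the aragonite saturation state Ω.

Ω = 1.66

α₂ = 1 / (1 + [H⁺]/K2 + [H⁺]²/(K1K2)) = 1 / (1 + 10^+1.04 + 10^-1.26)
   = 1 / (1 + 10.965 + 0.054954) = 1/12.020 = 0.08320
[CO3²⁻] = α₂ × DIC = 0.08320 × 2.34 = 0.1947 mmol/kg
Ksp = 10^(−6.33) = 4.677×10^-7
Ω = [Ca²⁺][CO3²⁻]/Ksp = (3.99×10^-3)(1.947×10^-4) / 4.677×10^-7 = 1.66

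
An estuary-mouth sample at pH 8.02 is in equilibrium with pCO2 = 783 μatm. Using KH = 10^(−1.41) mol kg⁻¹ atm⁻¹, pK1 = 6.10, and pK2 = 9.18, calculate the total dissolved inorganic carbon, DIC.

DIC = 2.74 mmol/kg

[CO2*] = KH · pCO2 = 10^(−1.41) × 783×10^-6 = 3.046×10^-5 mol/kg
α₀ = 1/(1 + K1/[H⁺] + K1K2/[H⁺]²) = 1/(1 + 10^+1.92 + 10^+0.76) = 0.01112
DIC = [CO2*]/α₀ = 3.046×10^-5 / 0.01112 = 2.74 mmol/kg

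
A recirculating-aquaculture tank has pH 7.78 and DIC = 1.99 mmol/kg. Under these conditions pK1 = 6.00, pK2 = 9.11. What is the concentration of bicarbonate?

[HCO3⁻] = 1.87 mmol/kg

α₁ = 1 / (1 + [H⁺]/K1 + K2/[H⁺]) = 1 / (1 + 10^-1.78 + 10^-1.33)
   = 1 / (1 + 0.016596 + 0.046774) = 1/1.0634 = 0.9404
[HCO3⁻] = α₁ × DIC = 0.9404 × 1.99 = 1.87 mmol/kg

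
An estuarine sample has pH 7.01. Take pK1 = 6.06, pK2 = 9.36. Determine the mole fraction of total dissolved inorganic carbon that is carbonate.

α₂ = 1 / (1 + [H⁺]/K2 + [H⁺]²/(K1K2)) = 1 / (1 + 10^+2.35 + 10^+1.40)
   = 1 / (1 + 223.87 + 25.119) = 1/249.99 = 0.004000

α₂ = 0.00400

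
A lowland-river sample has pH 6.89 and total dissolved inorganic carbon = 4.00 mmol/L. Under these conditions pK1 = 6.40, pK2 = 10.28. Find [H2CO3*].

[CO2*] = 0.978 mmol/L

α₀ = 1 / (1 + K1/[H⁺] + K1K2/[H⁺]²) = 1 / (1 + 10^+0.49 + 10^-2.90)
   = 1 / (1 + 3.0903 + 0.0012589) = 1/4.0916 = 0.2444
[CO2*] = α₀ × DIC = 0.2444 × 4.00 = 0.978 mmol/L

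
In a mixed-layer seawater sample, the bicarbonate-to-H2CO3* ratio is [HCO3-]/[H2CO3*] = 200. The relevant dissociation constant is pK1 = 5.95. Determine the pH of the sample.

pH = 8.25

From K1 = [H⁺][HCO3-]/[H2CO3*]:  pH = pK1 + log₁₀([HCO3-]/[H2CO3*])
log₁₀(200) = +2.301
pH = 5.95 + (+2.301) = 8.25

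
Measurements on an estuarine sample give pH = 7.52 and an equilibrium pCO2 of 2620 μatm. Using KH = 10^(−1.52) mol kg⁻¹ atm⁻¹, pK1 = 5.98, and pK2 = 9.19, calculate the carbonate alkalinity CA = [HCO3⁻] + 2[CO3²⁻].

CA = 2.86 mmol/kg

[CO2*] = KH · pCO2 = 10^(−1.52) × 2620×10^-6 = 7.912×10^-5 mol/kg
α₀ = 1/(1 + K1/[H⁺] + K1K2/[H⁺]²) = 1/(1 + 10^+1.54 + 10^-0.13) = 0.02746
DIC = [CO2*]/α₀ = 7.912×10^-5 / 0.02746 = 2.881 mmol/kg
CA = (α₁ + 2α₂)·DIC = (0.9522 + 2×0.02036) × 2.881 = 2.86 mmol/kg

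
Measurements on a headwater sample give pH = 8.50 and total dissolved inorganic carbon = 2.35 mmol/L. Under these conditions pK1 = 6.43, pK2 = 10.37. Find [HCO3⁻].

[HCO3⁻] = 2.30 mmol/L

α₁ = 1 / (1 + [H⁺]/K1 + K2/[H⁺]) = 1 / (1 + 10^-2.07 + 10^-1.87)
   = 1 / (1 + 0.0085114 + 0.013490) = 1/1.0220 = 0.9785
[HCO3⁻] = α₁ × DIC = 0.9785 × 2.35 = 2.30 mmol/L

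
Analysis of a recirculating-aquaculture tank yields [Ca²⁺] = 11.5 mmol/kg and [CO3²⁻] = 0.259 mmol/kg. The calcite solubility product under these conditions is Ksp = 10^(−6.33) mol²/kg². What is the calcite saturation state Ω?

Ksp = 10^(−6.33) = 4.677×10^-7
Ω = [Ca²⁺][CO3²⁻]/Ksp = (11.5×10^-3)(0.259×10^-3) / 4.677×10^-7 = 6.37

Ω = 6.37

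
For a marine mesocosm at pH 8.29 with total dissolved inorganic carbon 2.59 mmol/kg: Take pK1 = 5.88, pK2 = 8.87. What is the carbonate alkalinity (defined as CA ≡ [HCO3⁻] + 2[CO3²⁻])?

CA = [HCO3⁻] + 2[CO3²⁻] = (α₁ + 2α₂)·DIC
At pH 8.29: [H⁺]/K1 = 10^-2.41 = 0.0038905, K2/[H⁺] = 10^-0.58 = 0.26303
α₁ = 1/(1 + 0.0038905 + 0.26303) = 1/1.2669 = 0.7893; α₂ = α₁·K2/[H⁺] = 0.2076
α₁ + 2α₂ = 1.2045
CA = 1.2045 × 2.59 = 3.12 mmol/kg

CA = 3.12 mmol/kg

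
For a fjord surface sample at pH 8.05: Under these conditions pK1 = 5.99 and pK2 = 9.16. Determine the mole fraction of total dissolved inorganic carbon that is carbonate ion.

α₂ = 0.0715

α₂ = 1 / (1 + [H⁺]/K2 + [H⁺]²/(K1K2)) = 1 / (1 + 10^+1.11 + 10^-0.95)
   = 1 / (1 + 12.882 + 0.11220) = 1/13.995 = 0.07146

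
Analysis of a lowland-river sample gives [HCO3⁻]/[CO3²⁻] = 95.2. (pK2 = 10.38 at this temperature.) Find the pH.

From K2 = [H⁺][CO3²⁻]/[HCO3⁻]:  pH = pK2 − log₁₀([HCO3⁻]/[CO3²⁻])
log₁₀(95.2) = +1.979
pH = 10.38 − (+1.979) = 8.40

pH = 8.40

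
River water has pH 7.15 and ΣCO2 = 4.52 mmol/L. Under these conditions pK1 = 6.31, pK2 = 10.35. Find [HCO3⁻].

[HCO3⁻] = 3.95 mmol/L

α₁ = 1 / (1 + [H⁺]/K1 + K2/[H⁺]) = 1 / (1 + 10^-0.84 + 10^-3.20)
   = 1 / (1 + 0.14454 + 0.00063096) = 1/1.1452 = 0.8732
[HCO3⁻] = α₁ × DIC = 0.8732 × 4.52 = 3.95 mmol/L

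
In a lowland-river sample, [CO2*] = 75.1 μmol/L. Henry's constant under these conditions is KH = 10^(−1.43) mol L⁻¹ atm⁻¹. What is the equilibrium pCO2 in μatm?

pCO2 = 2020 μatm

KH = 10^(−1.43) = 3.715×10^-2 mol L⁻¹ atm⁻¹
pCO2 = [CO2*]/KH = 75.1×10^-6 / 3.715×10^-2 = 2.02×10^-3 atm = 2020 μatm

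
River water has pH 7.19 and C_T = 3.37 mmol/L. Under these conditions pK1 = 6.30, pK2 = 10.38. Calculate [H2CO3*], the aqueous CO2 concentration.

α₀ = 1 / (1 + K1/[H⁺] + K1K2/[H⁺]²) = 1 / (1 + 10^+0.89 + 10^-2.30)
   = 1 / (1 + 7.7625 + 0.0050119) = 1/8.7675 = 0.1141
[CO2*] = α₀ × DIC = 0.1141 × 3.37 = 0.384 mmol/L

[CO2*] = 0.384 mmol/L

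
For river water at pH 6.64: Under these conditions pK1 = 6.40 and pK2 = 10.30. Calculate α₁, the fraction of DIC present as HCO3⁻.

α₁ = 1 / (1 + [H⁺]/K1 + K2/[H⁺]) = 1 / (1 + 10^-0.24 + 10^-3.66)
   = 1 / (1 + 0.57544 + 0.00021878) = 1/1.5757 = 0.6347

α₁ = 0.635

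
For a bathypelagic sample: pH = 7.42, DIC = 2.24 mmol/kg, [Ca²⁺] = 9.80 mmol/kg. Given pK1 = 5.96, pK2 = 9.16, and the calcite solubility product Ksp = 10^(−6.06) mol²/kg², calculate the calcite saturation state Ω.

α₂ = 1 / (1 + [H⁺]/K2 + [H⁺]²/(K1K2)) = 1 / (1 + 10^+1.74 + 10^+0.28)
   = 1 / (1 + 54.954 + 1.9055) = 1/57.860 = 0.01728
[CO3²⁻] = α₂ × DIC = 0.01728 × 2.24 = 0.03871 mmol/kg
Ksp = 10^(−6.06) = 8.710×10^-7
Ω = [Ca²⁺][CO3²⁻]/Ksp = (9.80×10^-3)(3.871×10^-5) / 8.710×10^-7 = 0.436

Ω = 0.436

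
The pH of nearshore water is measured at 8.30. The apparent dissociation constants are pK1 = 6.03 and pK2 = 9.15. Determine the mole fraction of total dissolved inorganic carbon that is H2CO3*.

α₀ = 0.00468

α₀ = 1 / (1 + K1/[H⁺] + K1K2/[H⁺]²) = 1 / (1 + 10^+2.27 + 10^+1.42)
   = 1 / (1 + 186.21 + 26.303) = 1/213.51 = 0.004684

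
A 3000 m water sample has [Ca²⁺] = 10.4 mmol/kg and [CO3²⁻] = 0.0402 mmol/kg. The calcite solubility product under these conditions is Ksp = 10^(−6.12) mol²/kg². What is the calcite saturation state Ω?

Ksp = 10^(−6.12) = 7.586×10^-7
Ω = [Ca²⁺][CO3²⁻]/Ksp = (10.4×10^-3)(0.0402×10^-3) / 7.586×10^-7 = 0.551

Ω = 0.551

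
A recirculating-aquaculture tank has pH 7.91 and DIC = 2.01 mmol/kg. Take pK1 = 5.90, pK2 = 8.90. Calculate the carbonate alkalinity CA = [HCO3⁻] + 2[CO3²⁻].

CA = [HCO3⁻] + 2[CO3²⁻] = (α₁ + 2α₂)·DIC
At pH 7.91: [H⁺]/K1 = 10^-2.01 = 0.0097724, K2/[H⁺] = 10^-0.99 = 0.10233
α₁ = 1/(1 + 0.0097724 + 0.10233) = 1/1.1121 = 0.8992; α₂ = α₁·K2/[H⁺] = 0.09201
α₁ + 2α₂ = 1.0832
CA = 1.0832 × 2.01 = 2.18 mmol/kg

CA = 2.18 mmol/kg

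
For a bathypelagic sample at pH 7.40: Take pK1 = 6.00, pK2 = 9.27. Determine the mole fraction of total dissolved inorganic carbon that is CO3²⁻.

α₂ = 0.0128

α₂ = 1 / (1 + [H⁺]/K2 + [H⁺]²/(K1K2)) = 1 / (1 + 10^+1.87 + 10^+0.47)
   = 1 / (1 + 74.131 + 2.9512) = 1/78.082 = 0.01281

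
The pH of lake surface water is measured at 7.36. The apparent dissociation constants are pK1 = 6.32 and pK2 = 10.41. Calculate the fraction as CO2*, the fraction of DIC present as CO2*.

α₀ = 1 / (1 + K1/[H⁺] + K1K2/[H⁺]²) = 1 / (1 + 10^+1.04 + 10^-2.01)
   = 1 / (1 + 10.965 + 0.0097724) = 1/11.975 = 0.08351

α₀ = 0.0835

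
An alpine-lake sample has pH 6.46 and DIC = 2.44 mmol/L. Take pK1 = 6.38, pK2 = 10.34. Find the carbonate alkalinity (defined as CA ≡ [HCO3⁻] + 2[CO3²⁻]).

CA = [HCO3⁻] + 2[CO3²⁻] = (α₁ + 2α₂)·DIC
At pH 6.46: [H⁺]/K1 = 10^-0.08 = 0.83176, K2/[H⁺] = 10^-3.88 = 0.00013183
α₁ = 1/(1 + 0.83176 + 0.00013183) = 1/1.8319 = 0.5459; α₂ = α₁·K2/[H⁺] = 7.196×10^-5
α₁ + 2α₂ = 0.5460
CA = 0.5460 × 2.44 = 1.33 mmol/L

CA = 1.33 mmol/L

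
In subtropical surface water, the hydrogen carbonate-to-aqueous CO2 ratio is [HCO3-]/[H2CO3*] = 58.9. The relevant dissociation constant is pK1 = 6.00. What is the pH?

From K1 = [H⁺][HCO3-]/[H2CO3*]:  pH = pK1 + log₁₀([HCO3-]/[H2CO3*])
log₁₀(58.9) = +1.770
pH = 6.00 + (+1.770) = 7.77

pH = 7.77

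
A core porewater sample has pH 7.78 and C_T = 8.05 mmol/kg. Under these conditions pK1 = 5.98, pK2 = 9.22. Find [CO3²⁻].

[CO3²⁻] = 0.278 mmol/kg

α₂ = 1 / (1 + [H⁺]/K2 + [H⁺]²/(K1K2)) = 1 / (1 + 10^+1.44 + 10^-0.36)
   = 1 / (1 + 27.542 + 0.43652) = 1/28.979 = 0.03451
[CO3²⁻] = α₂ × DIC = 0.03451 × 8.05 = 0.278 mmol/kg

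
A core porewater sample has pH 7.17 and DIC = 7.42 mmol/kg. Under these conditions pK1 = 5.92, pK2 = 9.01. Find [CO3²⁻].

α₂ = 1 / (1 + [H⁺]/K2 + [H⁺]²/(K1K2)) = 1 / (1 + 10^+1.84 + 10^+0.59)
   = 1 / (1 + 69.183 + 3.8905) = 1/74.074 = 0.01350
[CO3²⁻] = α₂ × DIC = 0.01350 × 7.42 = 0.100 mmol/kg

[CO3²⁻] = 0.100 mmol/kg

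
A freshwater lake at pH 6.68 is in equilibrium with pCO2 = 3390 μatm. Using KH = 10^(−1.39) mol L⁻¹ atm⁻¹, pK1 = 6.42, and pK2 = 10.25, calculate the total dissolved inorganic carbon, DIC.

[CO2*] = KH · pCO2 = 10^(−1.39) × 3390×10^-6 = 1.381×10^-4 mol/L
α₀ = 1/(1 + K1/[H⁺] + K1K2/[H⁺]²) = 1/(1 + 10^+0.26 + 10^-3.31) = 0.3546
DIC = [CO2*]/α₀ = 1.381×10^-4 / 0.3546 = 0.389 mmol/L

DIC = 0.389 mmol/L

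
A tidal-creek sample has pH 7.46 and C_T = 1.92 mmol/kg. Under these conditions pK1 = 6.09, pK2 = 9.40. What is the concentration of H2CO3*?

[CO2*] = 0.0777 mmol/kg

α₀ = 1 / (1 + K1/[H⁺] + K1K2/[H⁺]²) = 1 / (1 + 10^+1.37 + 10^-0.57)
   = 1 / (1 + 23.442 + 0.26915) = 1/24.711 = 0.04047
[CO2*] = α₀ × DIC = 0.04047 × 1.92 = 0.0777 mmol/kg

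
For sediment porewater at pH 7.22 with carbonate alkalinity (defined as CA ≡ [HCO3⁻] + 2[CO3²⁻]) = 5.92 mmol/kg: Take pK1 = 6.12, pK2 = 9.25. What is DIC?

DIC = 6.33 mmol/kg

CA = [HCO3⁻] + 2[CO3²⁻] = (α₁ + 2α₂)·DIC
At pH 7.22: [H⁺]/K1 = 10^-1.10 = 0.079433, K2/[H⁺] = 10^-2.03 = 0.0093325
α₁ = 1/(1 + 0.079433 + 0.0093325) = 1/1.0888 = 0.9185; α₂ = α₁·K2/[H⁺] = 0.008572
α₁ + 2α₂ = 0.9356
DIC = CA / (α₁ + 2α₂) = 5.92 / 0.9356 = 6.33 mmol/kg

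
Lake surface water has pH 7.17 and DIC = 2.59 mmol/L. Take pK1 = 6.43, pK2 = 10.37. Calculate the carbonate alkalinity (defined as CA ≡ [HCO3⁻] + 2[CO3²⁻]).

CA = 2.19 mmol/L

CA = [HCO3⁻] + 2[CO3²⁻] = (α₁ + 2α₂)·DIC
At pH 7.17: [H⁺]/K1 = 10^-0.74 = 0.18197, K2/[H⁺] = 10^-3.20 = 0.00063096
α₁ = 1/(1 + 0.18197 + 0.00063096) = 1/1.1826 = 0.8456; α₂ = α₁·K2/[H⁺] = 0.0005335
α₁ + 2α₂ = 0.8467
CA = 0.8467 × 2.59 = 2.19 mmol/L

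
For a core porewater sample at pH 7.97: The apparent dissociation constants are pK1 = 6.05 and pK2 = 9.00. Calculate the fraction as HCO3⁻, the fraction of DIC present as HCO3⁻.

α₁ = 1 / (1 + [H⁺]/K1 + K2/[H⁺]) = 1 / (1 + 10^-1.92 + 10^-1.03)
   = 1 / (1 + 0.012023 + 0.093325) = 1/1.1053 = 0.9047

α₁ = 0.905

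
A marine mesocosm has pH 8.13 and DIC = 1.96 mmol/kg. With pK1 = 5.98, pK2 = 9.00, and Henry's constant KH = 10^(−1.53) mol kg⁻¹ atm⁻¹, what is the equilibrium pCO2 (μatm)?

α₀ = 1 / (1 + K1/[H⁺] + K1K2/[H⁺]²) = 1 / (1 + 10^+2.15 + 10^+1.28)
   = 1 / (1 + 141.25 + 19.055) = 1/161.31 = 0.006199
[CO2*] = α₀ × DIC = 0.006199 × 1.96 = 0.01215 mmol/kg = 12.15 μmol/kg
pCO2 = [CO2*]/KH = 1.215×10^-5 / 2.951×10^-2 = 412 μatm

pCO2 = 412 μatm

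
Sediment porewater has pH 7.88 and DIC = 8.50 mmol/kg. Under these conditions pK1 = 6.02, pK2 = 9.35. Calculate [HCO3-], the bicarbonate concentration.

α₁ = 1 / (1 + [H⁺]/K1 + K2/[H⁺]) = 1 / (1 + 10^-1.86 + 10^-1.47)
   = 1 / (1 + 0.013804 + 0.033884) = 1/1.0477 = 0.9545
[HCO3⁻] = α₁ × DIC = 0.9545 × 8.50 = 8.11 mmol/kg

[HCO3⁻] = 8.11 mmol/kg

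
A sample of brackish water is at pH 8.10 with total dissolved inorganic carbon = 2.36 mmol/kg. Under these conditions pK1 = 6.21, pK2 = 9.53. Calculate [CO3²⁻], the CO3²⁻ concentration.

[CO3²⁻] = 0.0835 mmol/kg

α₂ = 1 / (1 + [H⁺]/K2 + [H⁺]²/(K1K2)) = 1 / (1 + 10^+1.43 + 10^-0.46)
   = 1 / (1 + 26.915 + 0.34674) = 1/28.262 = 0.03538
[CO3²⁻] = α₂ × DIC = 0.03538 × 2.36 = 0.0835 mmol/kg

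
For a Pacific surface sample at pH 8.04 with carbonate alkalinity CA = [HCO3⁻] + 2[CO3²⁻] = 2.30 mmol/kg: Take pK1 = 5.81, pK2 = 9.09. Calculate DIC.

DIC = 2.14 mmol/kg

CA = [HCO3⁻] + 2[CO3²⁻] = (α₁ + 2α₂)·DIC
At pH 8.04: [H⁺]/K1 = 10^-2.23 = 0.0058884, K2/[H⁺] = 10^-1.05 = 0.089125
α₁ = 1/(1 + 0.0058884 + 0.089125) = 1/1.0950 = 0.9132; α₂ = α₁·K2/[H⁺] = 0.08139
α₁ + 2α₂ = 1.0760
DIC = CA / (α₁ + 2α₂) = 2.30 / 1.0760 = 2.14 mmol/kg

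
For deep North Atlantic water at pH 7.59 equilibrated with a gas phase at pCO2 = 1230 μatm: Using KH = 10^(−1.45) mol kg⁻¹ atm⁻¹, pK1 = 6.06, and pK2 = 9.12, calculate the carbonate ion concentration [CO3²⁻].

[CO3²⁻] = 0.0436 mmol/kg

[CO2*] = KH · pCO2 = 10^(−1.45) × 1230×10^-6 = 4.364×10^-5 mol/kg
α₀ = 1/(1 + K1/[H⁺] + K1K2/[H⁺]²) = 1/(1 + 10^+1.53 + 10^+0.00) = 0.02787
DIC = [CO2*]/α₀ = 4.364×10^-5 / 0.02787 = 1.566 mmol/kg
[CO3²⁻] = α₂·DIC; α₂ = 0.02787, so [CO3²⁻] = 0.02787 × 1.566 = 0.0436 mmol/kg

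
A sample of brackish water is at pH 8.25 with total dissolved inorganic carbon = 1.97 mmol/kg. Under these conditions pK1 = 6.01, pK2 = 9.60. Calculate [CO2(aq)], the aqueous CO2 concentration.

[CO2*] = 10.8 μmol/kg

α₀ = 1 / (1 + K1/[H⁺] + K1K2/[H⁺]²) = 1 / (1 + 10^+2.24 + 10^+0.89)
   = 1 / (1 + 173.78 + 7.7625) = 1/182.54 = 0.005478
[CO2*] = α₀ × DIC = 0.005478 × 1.97 = 0.0108 mmol/kg = 10.8 μmol/kg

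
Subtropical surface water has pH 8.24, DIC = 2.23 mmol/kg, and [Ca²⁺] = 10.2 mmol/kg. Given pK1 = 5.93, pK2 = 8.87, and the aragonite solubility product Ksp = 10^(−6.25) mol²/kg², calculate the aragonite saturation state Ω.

Ω = 7.65

α₂ = 1 / (1 + [H⁺]/K2 + [H⁺]²/(K1K2)) = 1 / (1 + 10^+0.63 + 10^-1.68)
   = 1 / (1 + 4.2658 + 0.020893) = 1/5.2867 = 0.1892
[CO3²⁻] = α₂ × DIC = 0.1892 × 2.23 = 0.4218 mmol/kg
Ksp = 10^(−6.25) = 5.623×10^-7
Ω = [Ca²⁺][CO3²⁻]/Ksp = (10.2×10^-3)(4.218×10^-4) / 5.623×10^-7 = 7.65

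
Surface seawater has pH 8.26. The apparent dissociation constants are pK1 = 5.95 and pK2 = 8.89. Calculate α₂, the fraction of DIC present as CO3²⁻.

α₂ = 0.189

α₂ = 1 / (1 + [H⁺]/K2 + [H⁺]²/(K1K2)) = 1 / (1 + 10^+0.63 + 10^-1.68)
   = 1 / (1 + 4.2658 + 0.020893) = 1/5.2867 = 0.1892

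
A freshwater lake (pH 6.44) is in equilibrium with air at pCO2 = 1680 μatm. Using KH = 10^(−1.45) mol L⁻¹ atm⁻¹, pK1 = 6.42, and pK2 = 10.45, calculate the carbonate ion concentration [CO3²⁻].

[CO2*] = KH · pCO2 = 10^(−1.45) × 1680×10^-6 = 5.961×10^-5 mol/L
α₀ = 1/(1 + K1/[H⁺] + K1K2/[H⁺]²) = 1/(1 + 10^+0.02 + 10^-3.99) = 0.4885
DIC = [CO2*]/α₀ = 5.961×10^-5 / 0.4885 = 0.1220 mmol/L
[CO3²⁻] = α₂·DIC; α₂ = 4.998×10^-5, so [CO3²⁻] = 4.998×10^-5 × 0.1220 = 6.10×10^-6 mmol/L = 0.00610 μmol/L

[CO3²⁻] = 0.00610 μmol/L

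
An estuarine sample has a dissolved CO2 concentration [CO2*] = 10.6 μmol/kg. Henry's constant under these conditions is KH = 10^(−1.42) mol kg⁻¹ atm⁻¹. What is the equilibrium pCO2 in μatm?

KH = 10^(−1.42) = 3.802×10^-2 mol kg⁻¹ atm⁻¹
pCO2 = [CO2*]/KH = 10.6×10^-6 / 3.802×10^-2 = 2.79×10^-4 atm = 279 μatm

pCO2 = 279 μatm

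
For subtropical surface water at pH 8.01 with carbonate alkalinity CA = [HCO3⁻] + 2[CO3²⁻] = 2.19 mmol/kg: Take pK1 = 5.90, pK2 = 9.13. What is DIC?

CA = [HCO3⁻] + 2[CO3²⁻] = (α₁ + 2α₂)·DIC
At pH 8.01: [H⁺]/K1 = 10^-2.11 = 0.0077625, K2/[H⁺] = 10^-1.12 = 0.075858
α₁ = 1/(1 + 0.0077625 + 0.075858) = 1/1.0836 = 0.9228; α₂ = α₁·K2/[H⁺] = 0.07000
α₁ + 2α₂ = 1.0628
DIC = CA / (α₁ + 2α₂) = 2.19 / 1.0628 = 2.06 mmol/kg

DIC = 2.06 mmol/kg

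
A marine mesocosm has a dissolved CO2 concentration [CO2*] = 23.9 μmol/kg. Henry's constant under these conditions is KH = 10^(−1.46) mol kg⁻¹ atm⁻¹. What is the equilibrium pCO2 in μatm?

KH = 10^(−1.46) = 3.467×10^-2 mol kg⁻¹ atm⁻¹
pCO2 = [CO2*]/KH = 23.9×10^-6 / 3.467×10^-2 = 6.89×10^-4 atm = 689 μatm

pCO2 = 689 μatm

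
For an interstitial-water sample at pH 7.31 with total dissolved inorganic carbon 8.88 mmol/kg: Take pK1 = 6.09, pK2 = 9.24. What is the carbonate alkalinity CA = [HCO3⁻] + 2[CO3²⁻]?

CA = [HCO3⁻] + 2[CO3²⁻] = (α₁ + 2α₂)·DIC
At pH 7.31: [H⁺]/K1 = 10^-1.22 = 0.060256, K2/[H⁺] = 10^-1.93 = 0.011749
α₁ = 1/(1 + 0.060256 + 0.011749) = 1/1.0720 = 0.9328; α₂ = α₁·K2/[H⁺] = 0.01096
α₁ + 2α₂ = 0.9548
CA = 0.9548 × 8.88 = 8.48 mmol/kg

CA = 8.48 mmol/kg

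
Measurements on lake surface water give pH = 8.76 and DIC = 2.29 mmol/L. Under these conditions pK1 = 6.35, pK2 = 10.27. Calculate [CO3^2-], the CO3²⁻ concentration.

[CO3²⁻] = 0.0684 mmol/L

α₂ = 1 / (1 + [H⁺]/K2 + [H⁺]²/(K1K2)) = 1 / (1 + 10^+1.51 + 10^-0.90)
   = 1 / (1 + 32.359 + 0.12589) = 1/33.485 = 0.02986
[CO3²⁻] = α₂ × DIC = 0.02986 × 2.29 = 0.0684 mmol/L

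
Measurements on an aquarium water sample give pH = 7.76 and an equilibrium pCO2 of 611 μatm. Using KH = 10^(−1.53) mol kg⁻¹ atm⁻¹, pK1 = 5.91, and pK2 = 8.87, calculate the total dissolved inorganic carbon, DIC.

[CO2*] = KH · pCO2 = 10^(−1.53) × 611×10^-6 = 1.803×10^-5 mol/kg
α₀ = 1/(1 + K1/[H⁺] + K1K2/[H⁺]²) = 1/(1 + 10^+1.85 + 10^+0.74) = 0.01294
DIC = [CO2*]/α₀ = 1.803×10^-5 / 0.01294 = 1.39 mmol/kg

DIC = 1.39 mmol/kg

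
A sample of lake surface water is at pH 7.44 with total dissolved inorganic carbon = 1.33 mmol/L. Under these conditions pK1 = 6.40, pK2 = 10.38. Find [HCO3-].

α₁ = 1 / (1 + [H⁺]/K1 + K2/[H⁺]) = 1 / (1 + 10^-1.04 + 10^-2.94)
   = 1 / (1 + 0.091201 + 0.0011482) = 1/1.0923 = 0.9155
[HCO3⁻] = α₁ × DIC = 0.9155 × 1.33 = 1.22 mmol/L

[HCO3⁻] = 1.22 mmol/L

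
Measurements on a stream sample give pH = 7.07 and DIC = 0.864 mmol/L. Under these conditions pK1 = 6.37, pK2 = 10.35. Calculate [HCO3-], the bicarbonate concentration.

α₁ = 1 / (1 + [H⁺]/K1 + K2/[H⁺]) = 1 / (1 + 10^-0.70 + 10^-3.28)
   = 1 / (1 + 0.19953 + 0.00052481) = 1/1.2001 = 0.8333
[HCO3⁻] = α₁ × DIC = 0.8333 × 0.864 = 0.720 mmol/L

[HCO3⁻] = 0.720 mmol/L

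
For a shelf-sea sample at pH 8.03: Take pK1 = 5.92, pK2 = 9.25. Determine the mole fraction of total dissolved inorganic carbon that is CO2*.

α₀ = 1 / (1 + K1/[H⁺] + K1K2/[H⁺]²) = 1 / (1 + 10^+2.11 + 10^+0.89)
   = 1 / (1 + 128.82 + 7.7625) = 1/137.59 = 0.007268

α₀ = 0.00727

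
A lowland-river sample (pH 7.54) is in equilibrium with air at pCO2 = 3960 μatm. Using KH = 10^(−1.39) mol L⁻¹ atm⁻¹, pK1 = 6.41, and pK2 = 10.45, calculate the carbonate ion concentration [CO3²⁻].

[CO2*] = KH · pCO2 = 10^(−1.39) × 3960×10^-6 = 1.613×10^-4 mol/L
α₀ = 1/(1 + K1/[H⁺] + K1K2/[H⁺]²) = 1/(1 + 10^+1.13 + 10^-1.78) = 0.06894
DIC = [CO2*]/α₀ = 1.613×10^-4 / 0.06894 = 2.340 mmol/L
[CO3²⁻] = α₂·DIC; α₂ = 0.001144, so [CO3²⁻] = 0.001144 × 2.340 = 0.00268 mmol/L = 2.68 μmol/L

[CO3²⁻] = 2.68 μmol/L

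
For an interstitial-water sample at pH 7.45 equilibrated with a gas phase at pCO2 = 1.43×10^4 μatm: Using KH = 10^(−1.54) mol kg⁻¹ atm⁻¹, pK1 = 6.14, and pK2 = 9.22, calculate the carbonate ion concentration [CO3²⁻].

[CO2*] = KH · pCO2 = 10^(−1.54) × 1.43×10^4×10^-6 = 4.124×10^-4 mol/kg
α₀ = 1/(1 + K1/[H⁺] + K1K2/[H⁺]²) = 1/(1 + 10^+1.31 + 10^-0.46) = 0.04595
DIC = [CO2*]/α₀ = 4.124×10^-4 / 0.04595 = 8.976 mmol/kg
[CO3²⁻] = α₂·DIC; α₂ = 0.01593, so [CO3²⁻] = 0.01593 × 8.976 = 0.143 mmol/kg

[CO3²⁻] = 0.143 mmol/kg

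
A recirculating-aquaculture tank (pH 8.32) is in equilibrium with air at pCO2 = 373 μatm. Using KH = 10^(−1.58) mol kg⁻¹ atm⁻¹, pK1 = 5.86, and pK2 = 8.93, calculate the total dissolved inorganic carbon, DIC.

[CO2*] = KH · pCO2 = 10^(−1.58) × 373×10^-6 = 9.811×10^-6 mol/kg
α₀ = 1/(1 + K1/[H⁺] + K1K2/[H⁺]²) = 1/(1 + 10^+2.46 + 10^+1.85) = 0.002776
DIC = [CO2*]/α₀ = 9.811×10^-6 / 0.002776 = 3.53 mmol/kg

DIC = 3.53 mmol/kg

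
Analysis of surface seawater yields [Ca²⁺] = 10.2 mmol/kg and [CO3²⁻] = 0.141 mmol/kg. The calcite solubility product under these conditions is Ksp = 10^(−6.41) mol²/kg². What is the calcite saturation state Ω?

Ω = 3.70

Ksp = 10^(−6.41) = 3.890×10^-7
Ω = [Ca²⁺][CO3²⁻]/Ksp = (10.2×10^-3)(0.141×10^-3) / 3.890×10^-7 = 3.70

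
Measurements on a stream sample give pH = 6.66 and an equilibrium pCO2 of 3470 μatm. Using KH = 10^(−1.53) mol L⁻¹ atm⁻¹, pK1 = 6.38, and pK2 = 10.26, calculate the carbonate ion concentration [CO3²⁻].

[CO3²⁻] = 0.0490 μmol/L

[CO2*] = KH · pCO2 = 10^(−1.53) × 3470×10^-6 = 1.024×10^-4 mol/L
α₀ = 1/(1 + K1/[H⁺] + K1K2/[H⁺]²) = 1/(1 + 10^+0.28 + 10^-3.32) = 0.3441
DIC = [CO2*]/α₀ = 1.024×10^-4 / 0.3441 = 0.2976 mmol/L
[CO3²⁻] = α₂·DIC; α₂ = 0.0001647, so [CO3²⁻] = 0.0001647 × 0.2976 = 4.90×10^-5 mmol/L = 0.0490 μmol/L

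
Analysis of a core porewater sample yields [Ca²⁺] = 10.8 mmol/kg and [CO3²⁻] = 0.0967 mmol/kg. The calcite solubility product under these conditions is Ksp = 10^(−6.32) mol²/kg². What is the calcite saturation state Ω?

Ω = 2.18

Ksp = 10^(−6.32) = 4.786×10^-7
Ω = [Ca²⁺][CO3²⁻]/Ksp = (10.8×10^-3)(0.0967×10^-3) / 4.786×10^-7 = 2.18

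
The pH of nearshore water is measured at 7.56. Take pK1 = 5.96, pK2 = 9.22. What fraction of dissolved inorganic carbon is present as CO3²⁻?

α₂ = 1 / (1 + [H⁺]/K2 + [H⁺]²/(K1K2)) = 1 / (1 + 10^+1.66 + 10^+0.06)
   = 1 / (1 + 45.709 + 1.1482) = 1/47.857 = 0.02090

α₂ = 0.0209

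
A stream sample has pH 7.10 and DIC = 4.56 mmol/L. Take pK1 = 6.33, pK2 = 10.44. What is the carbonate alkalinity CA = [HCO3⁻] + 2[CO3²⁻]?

CA = 3.90 mmol/L

CA = [HCO3⁻] + 2[CO3²⁻] = (α₁ + 2α₂)·DIC
At pH 7.10: [H⁺]/K1 = 10^-0.77 = 0.16982, K2/[H⁺] = 10^-3.34 = 0.00045709
α₁ = 1/(1 + 0.16982 + 0.00045709) = 1/1.1703 = 0.8545; α₂ = α₁·K2/[H⁺] = 0.0003906
α₁ + 2α₂ = 0.8553
CA = 0.8553 × 4.56 = 3.90 mmol/L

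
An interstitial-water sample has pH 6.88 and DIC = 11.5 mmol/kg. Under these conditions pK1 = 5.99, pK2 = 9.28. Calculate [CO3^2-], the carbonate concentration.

α₂ = 1 / (1 + [H⁺]/K2 + [H⁺]²/(K1K2)) = 1 / (1 + 10^+2.40 + 10^+1.51)
   = 1 / (1 + 251.19 + 32.359) = 1/284.55 = 0.003514
[CO3²⁻] = α₂ × DIC = 0.003514 × 11.5 = 0.0404 mmol/kg

[CO3²⁻] = 0.0404 mmol/kg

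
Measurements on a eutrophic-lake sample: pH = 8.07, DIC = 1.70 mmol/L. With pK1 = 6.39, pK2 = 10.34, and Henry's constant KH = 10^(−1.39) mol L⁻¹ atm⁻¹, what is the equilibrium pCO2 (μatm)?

α₀ = 1 / (1 + K1/[H⁺] + K1K2/[H⁺]²) = 1 / (1 + 10^+1.68 + 10^-0.59)
   = 1 / (1 + 47.863 + 0.25704) = 1/49.120 = 0.02036
[CO2*] = α₀ × DIC = 0.02036 × 1.70 = 0.03461 mmol/L
pCO2 = [CO2*]/KH = 3.461×10^-5 / 4.074×10^-2 = 850 μatm

pCO2 = 850 μatm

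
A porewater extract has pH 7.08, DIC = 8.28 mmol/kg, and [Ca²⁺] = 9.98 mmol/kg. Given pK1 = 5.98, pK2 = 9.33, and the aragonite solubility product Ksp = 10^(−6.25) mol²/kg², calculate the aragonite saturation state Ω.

Ω = 0.762

α₂ = 1 / (1 + [H⁺]/K2 + [H⁺]²/(K1K2)) = 1 / (1 + 10^+2.25 + 10^+1.15)
   = 1 / (1 + 177.83 + 14.125) = 1/192.95 = 0.005183
[CO3²⁻] = α₂ × DIC = 0.005183 × 8.28 = 0.04291 mmol/kg
Ksp = 10^(−6.25) = 5.623×10^-7
Ω = [Ca²⁺][CO3²⁻]/Ksp = (9.98×10^-3)(4.291×10^-5) / 5.623×10^-7 = 0.762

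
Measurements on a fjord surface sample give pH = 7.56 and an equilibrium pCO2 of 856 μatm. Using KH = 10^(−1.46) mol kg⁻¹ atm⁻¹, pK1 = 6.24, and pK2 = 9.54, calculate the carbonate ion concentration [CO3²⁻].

[CO2*] = KH · pCO2 = 10^(−1.46) × 856×10^-6 = 2.968×10^-5 mol/kg
α₀ = 1/(1 + K1/[H⁺] + K1K2/[H⁺]²) = 1/(1 + 10^+1.32 + 10^-0.66) = 0.04522
DIC = [CO2*]/α₀ = 2.968×10^-5 / 0.04522 = 0.6563 mmol/kg
[CO3²⁻] = α₂·DIC; α₂ = 0.009894, so [CO3²⁻] = 0.009894 × 0.6563 = 0.00649 mmol/kg = 6.49 μmol/kg

[CO3²⁻] = 6.49 μmol/kg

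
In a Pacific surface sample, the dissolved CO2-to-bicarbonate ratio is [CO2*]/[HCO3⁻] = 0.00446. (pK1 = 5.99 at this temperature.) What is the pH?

From K1 = [H⁺][HCO3⁻]/[CO2*]:  pH = pK1 − log₁₀([CO2*]/[HCO3⁻])
log₁₀(0.00446) = -2.351
pH = 5.99 − (-2.351) = 8.34

pH = 8.34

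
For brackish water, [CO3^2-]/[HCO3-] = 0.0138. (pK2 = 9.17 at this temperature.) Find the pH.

From K2 = [H⁺][CO3^2-]/[HCO3-]:  pH = pK2 + log₁₀([CO3^2-]/[HCO3-])
log₁₀(0.0138) = -1.860
pH = 9.17 + (-1.860) = 7.31

pH = 7.31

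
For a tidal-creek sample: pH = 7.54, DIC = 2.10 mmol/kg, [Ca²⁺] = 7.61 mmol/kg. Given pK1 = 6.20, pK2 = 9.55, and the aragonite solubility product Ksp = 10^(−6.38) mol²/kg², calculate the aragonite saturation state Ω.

α₂ = 1 / (1 + [H⁺]/K2 + [H⁺]²/(K1K2)) = 1 / (1 + 10^+2.01 + 10^+0.67)
   = 1 / (1 + 102.33 + 4.6774) = 1/108.01 = 0.009259
[CO3²⁻] = α₂ × DIC = 0.009259 × 2.10 = 0.01944 mmol/kg = 19.44 μmol/kg
Ksp = 10^(−6.38) = 4.169×10^-7
Ω = [Ca²⁺][CO3²⁻]/Ksp = (7.61×10^-3)(1.944×10^-5) / 4.169×10^-7 = 0.355

Ω = 0.355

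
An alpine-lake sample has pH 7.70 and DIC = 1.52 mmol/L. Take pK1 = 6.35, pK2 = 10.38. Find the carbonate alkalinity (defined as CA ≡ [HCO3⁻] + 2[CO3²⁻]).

CA = [HCO3⁻] + 2[CO3²⁻] = (α₁ + 2α₂)·DIC
At pH 7.70: [H⁺]/K1 = 10^-1.35 = 0.044668, K2/[H⁺] = 10^-2.68 = 0.0020893
α₁ = 1/(1 + 0.044668 + 0.0020893) = 1/1.0468 = 0.9553; α₂ = α₁·K2/[H⁺] = 0.001996
α₁ + 2α₂ = 0.9593
CA = 0.9593 × 1.52 = 1.46 mmol/L

CA = 1.46 mmol/L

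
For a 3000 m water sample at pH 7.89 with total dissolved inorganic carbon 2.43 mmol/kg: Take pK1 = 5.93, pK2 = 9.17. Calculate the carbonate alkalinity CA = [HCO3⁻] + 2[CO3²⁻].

CA = 2.52 mmol/kg

CA = [HCO3⁻] + 2[CO3²⁻] = (α₁ + 2α₂)·DIC
At pH 7.89: [H⁺]/K1 = 10^-1.96 = 0.010965, K2/[H⁺] = 10^-1.28 = 0.052481
α₁ = 1/(1 + 0.010965 + 0.052481) = 1/1.0634 = 0.9403; α₂ = α₁·K2/[H⁺] = 0.04935
α₁ + 2α₂ = 1.0390
CA = 1.0390 × 2.43 = 2.52 mmol/kg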